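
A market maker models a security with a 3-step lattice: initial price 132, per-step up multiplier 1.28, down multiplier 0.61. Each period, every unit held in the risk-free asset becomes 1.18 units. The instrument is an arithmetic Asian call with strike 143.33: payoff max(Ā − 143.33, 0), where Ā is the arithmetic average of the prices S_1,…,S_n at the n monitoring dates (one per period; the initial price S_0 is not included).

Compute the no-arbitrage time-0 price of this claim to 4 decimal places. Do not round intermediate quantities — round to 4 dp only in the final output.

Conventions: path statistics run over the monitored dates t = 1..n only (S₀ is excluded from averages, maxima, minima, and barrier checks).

No-arbitrage gives p* = (R−d)/(u−d) = 0.8507: enumerate every path, weight its payoff by its p*-probability, and discount by R^3.
Enumerate all 2^3 = 8 price paths (U = up ×1.28, D = down ×0.61); each path with k up-moves has probability p*^k·(1−p*)^(3−k).
DDD: Ā=53.1996, payoff=0.0000, prob=0.003325
UDD: Ā=111.6319, payoff=0.0000, prob=0.018952
DUD: Ā=82.1519, payoff=0.0000, prob=0.018952
UUD: Ā=172.3843, payoff=29.0543, prob=0.108025
DDU: Ā=64.1691, payoff=0.0000, prob=0.018952
UDU: Ā=134.6499, payoff=0.0000, prob=0.108025
DUU: Ā=105.1699, payoff=0.0000, prob=0.108025
UUU: Ā=220.6843, payoff=77.3543, prob=0.615744
Price = Σ prob·payoff / R^3 = 50.769029 / 1.643032 = 30.8996

price = 30.8996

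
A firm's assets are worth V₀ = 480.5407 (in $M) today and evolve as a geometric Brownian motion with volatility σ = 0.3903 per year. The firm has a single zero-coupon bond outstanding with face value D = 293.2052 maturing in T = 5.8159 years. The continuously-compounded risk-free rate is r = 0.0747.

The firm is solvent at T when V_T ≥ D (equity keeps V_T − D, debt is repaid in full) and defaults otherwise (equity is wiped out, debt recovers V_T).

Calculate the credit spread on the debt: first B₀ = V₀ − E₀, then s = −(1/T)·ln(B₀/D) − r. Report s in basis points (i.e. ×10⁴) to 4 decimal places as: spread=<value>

Apply the equity-as-call identities (strike 293.2052, horizon 5.8159 years):
d₁ = [ln(V₀/D) + (r + σ²/2)T] / (σ√T)
   = [ln(480.5407/293.2052) + (0.0747 + 0.5·0.3903²)·5.8159] / (0.3903·√5.8159)
   = [0.494039 + 0.877428] / 0.941254 = 1.457063
d₂ = d₁ − σ√T = 1.457063 − 0.941254 = 0.515809
N(d₁) = 0.927450,  N(d₂) = 0.697006,  e^(−rT) = 0.647622
E₀ = V₀·N(d₁) − D·e^(−rT)·N(d₂)
   = 480.5407·0.927450 − 293.2052·0.647622·0.697006 = 313.325899
B₀ = V₀ − E₀ = 480.5407 − 313.325899 = 167.214801
spread = −(1/T)·ln(B₀/D) − r = −(1/5.8159)·ln(167.214801/293.2052) − 0.0747 = 0.02186175
in basis points: 0.02186175 × 10⁴ = 218.6175 bp

spread=218.6175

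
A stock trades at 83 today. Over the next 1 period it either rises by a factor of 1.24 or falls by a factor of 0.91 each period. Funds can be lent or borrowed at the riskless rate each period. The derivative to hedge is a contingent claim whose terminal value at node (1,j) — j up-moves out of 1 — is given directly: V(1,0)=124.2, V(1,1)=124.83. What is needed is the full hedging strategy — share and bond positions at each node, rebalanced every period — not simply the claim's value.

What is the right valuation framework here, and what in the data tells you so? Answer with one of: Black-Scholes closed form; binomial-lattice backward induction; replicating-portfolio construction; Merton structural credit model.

Key observation: the task asks for the hedge itself — share and bond holdings at every node of the 1-period tree on spot 83 with factors 1.24/0.91 — which is exactly what the replicating-portfolio construction produces.

framework: replicating-portfolio construction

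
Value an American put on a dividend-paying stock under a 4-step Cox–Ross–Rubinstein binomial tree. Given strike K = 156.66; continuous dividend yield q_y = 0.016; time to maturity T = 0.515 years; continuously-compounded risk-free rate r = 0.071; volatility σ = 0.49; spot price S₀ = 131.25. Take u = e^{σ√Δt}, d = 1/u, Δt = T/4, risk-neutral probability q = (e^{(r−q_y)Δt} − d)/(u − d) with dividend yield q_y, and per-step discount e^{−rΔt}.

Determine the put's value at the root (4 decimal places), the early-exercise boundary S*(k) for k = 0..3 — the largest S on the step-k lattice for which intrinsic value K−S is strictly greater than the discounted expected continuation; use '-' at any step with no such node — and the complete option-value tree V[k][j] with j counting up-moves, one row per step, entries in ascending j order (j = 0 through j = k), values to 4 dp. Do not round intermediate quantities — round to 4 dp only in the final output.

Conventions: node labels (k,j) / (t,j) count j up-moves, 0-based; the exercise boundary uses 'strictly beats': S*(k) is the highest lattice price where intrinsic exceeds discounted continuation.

Δt=0.12875  u=1.19222  d=0.83877  q=0.47626  discount=0.99090
step 4 (expiry): payoffs max(K−S,0) = 91.6968 64.3214 25.4100 0.0000 0.0000
step 3: (k=3,j=0): S=77.4507, K−S=79.2093, hold=77.9431 ⇒ V=79.2093 exercise | (k=3,j=1): S=110.0884, K−S=46.5716, hold=45.3726 ⇒ V=46.5716 exercise | (k=3,j=2): S=156.4794, K−S=0.1806, hold=13.1871 ⇒ V=13.1871 continue | (k=3,j=3): S=222.4196, K−S=0.0000, hold=0.0000 ⇒ V=0.0000 continue  boundary S*=110.0884
step 2: (k=2,j=0): S=92.3386, K−S=64.3214, hold=63.0858 ⇒ V=64.3214 exercise | (k=2,j=1): S=131.2500, K−S=25.4100, hold=30.3927 ⇒ V=30.3927 continue | (k=2,j=2): S=186.5585, K−S=0.0000, hold=6.8437 ⇒ V=6.8437 continue  boundary S*=92.3386
step 1: (k=1,j=0): S=110.0884, K−S=46.5716, hold=47.7241 ⇒ V=47.7241 continue | (k=1,j=1): S=156.4794, K−S=0.1806, hold=19.0027 ⇒ V=19.0027 continue  boundary S*=-
step 0: (k=0,j=0): S=131.2500, K−S=25.4100, hold=33.7354 ⇒ V=33.7354 continue  boundary S*=-

price = 33.7354
boundary = - - 92.3386 110.0884
tree:
33.7354
47.7241 19.0027
64.3214 30.3927 6.8437
79.2093 46.5716 13.1871 0.0000
91.6968 64.3214 25.4100 0.0000 0.0000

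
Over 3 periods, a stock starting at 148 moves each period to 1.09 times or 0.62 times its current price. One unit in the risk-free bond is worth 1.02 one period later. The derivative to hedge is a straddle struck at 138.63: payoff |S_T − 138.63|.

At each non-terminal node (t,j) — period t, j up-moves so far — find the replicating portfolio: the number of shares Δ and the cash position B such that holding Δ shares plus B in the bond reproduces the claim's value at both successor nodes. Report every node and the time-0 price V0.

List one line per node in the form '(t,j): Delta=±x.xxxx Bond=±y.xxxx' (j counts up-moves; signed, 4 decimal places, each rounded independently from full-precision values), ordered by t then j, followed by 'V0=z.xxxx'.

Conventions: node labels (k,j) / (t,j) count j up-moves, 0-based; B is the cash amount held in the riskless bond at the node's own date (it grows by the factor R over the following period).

Since d<R<u, set p* = (R−d)/(u−d) = 0.8511; price each node as the discounted p*-expectation of its children.
Terminal payoffs: V(3,0)=103.3575, V(3,1)=76.6186, V(3,2)=29.6099, V(3,3)=53.0343
Node (2,0) S=56.8912: V=(p*·76.6186+(1−p*)·103.3575)/1.02=79.0206; Δ=(76.6186−103.3575)/(62.0114−35.2725)=-1.0000; B=V−Δ·S=135.9118
Node (2,1) S=100.0184: V=(p*·29.6099+(1−p*)·76.6186)/1.02=35.8934; Δ=(29.6099−76.6186)/(109.0201−62.0114)=-1.0000; B=V−Δ·S=135.9118
Node (2,2) S=175.8388: V=(p*·53.0343+(1−p*)·29.6099)/1.02=48.5741; Δ=(53.0343−29.6099)/(191.6643−109.0201)=0.2834; B=V−Δ·S=-1.2650
Node (1,0) S=91.7600: V=(p*·35.8934+(1−p*)·79.0206)/1.02=41.4868; Δ=(35.8934−79.0206)/(100.0184−56.8912)=-1.0000; B=V−Δ·S=133.2468
Node (1,1) S=161.3200: V=(p*·48.5741+(1−p*)·35.8934)/1.02=45.7701; Δ=(48.5741−35.8934)/(175.8388−100.0184)=0.1672; B=V−Δ·S=18.7898
Node (0,0) S=148.0000: V=(p*·45.7701+(1−p*)·41.4868)/1.02=44.2472; Δ=(45.7701−41.4868)/(161.3200−91.7600)=0.0616; B=V−Δ·S=35.1339
Check: Δ(0,0)·S0 + B(0,0) = 44.2472 = V0.

(0,0): Delta=0.0616 Bond=35.1339
(1,0): Delta=-1.0000 Bond=133.2468
(1,1): Delta=0.1672 Bond=18.7898
(2,0): Delta=-1.0000 Bond=135.9118
(2,1): Delta=-1.0000 Bond=135.9118
(2,2): Delta=0.2834 Bond=-1.2650
V0=44.2472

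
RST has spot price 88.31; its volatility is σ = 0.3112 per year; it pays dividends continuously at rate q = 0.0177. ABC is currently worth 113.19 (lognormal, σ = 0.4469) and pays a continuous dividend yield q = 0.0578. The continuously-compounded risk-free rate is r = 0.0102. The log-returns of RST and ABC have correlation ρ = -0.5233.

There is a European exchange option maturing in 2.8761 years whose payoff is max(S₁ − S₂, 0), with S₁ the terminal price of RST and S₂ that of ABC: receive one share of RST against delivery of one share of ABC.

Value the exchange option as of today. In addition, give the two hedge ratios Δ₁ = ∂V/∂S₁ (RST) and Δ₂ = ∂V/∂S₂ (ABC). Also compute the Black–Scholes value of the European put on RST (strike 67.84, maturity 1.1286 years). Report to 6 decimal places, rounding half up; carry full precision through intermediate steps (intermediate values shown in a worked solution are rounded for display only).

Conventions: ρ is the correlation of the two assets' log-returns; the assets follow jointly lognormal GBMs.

σ_eff = √(σ₁² + σ₂² − 2ρσ₁σ₂) = √(0.3112² + 0.4469² − 2·-0.5233·0.3112·0.4469) = 0.664922
d₁ = (ln(S₁/S₂) + (q₂ − q₁ + σ_eff²/2)T) / (σ_eff√T) = (ln(88.31/113.19) + (0.0578 − 0.0177 + 0.221061)·2.8761) / 1.127646 = 0.445982
d₂ = d₁ − σ_eff√T = 0.445982 − 1.127646 = -0.681664
N(d₁) = 0.672195,  N(d₂) = 0.247726
V = S₁·e^{−q₁T}·N(d₁) − S₂·e^{−q₂T}·N(d₂) = 56.415240 − 23.745578 = 32.669662
Δ₁ = e^{−q₁T}·N(d₁) = 0.638832;  Δ₂ = −e^{−q₂T}·N(d₂) = -0.209785
[vanilla: RST put K=67.84]
σ√T = 0.3112·√1.1286 = 0.330605
d₁ = (ln(S/K) + (r−q+σ²/2)T) / (σ√T) = (ln(88.31/67.84) + (0.0102−0.0177+0.3112²/2)·1.1286) / 0.330605 = (0.263701 + 0.046185) / 0.330605 = 0.937332
d₂ = d₁ − σ√T = 0.937332 − 0.330605 = 0.606727
e^{−rT} = 0.988554
e^{−qT} = 0.980222
N(−d₁) = 0.174294,  N(−d₂) = 0.272016
price = K·e^{−rT}·N(−d₂) − S·e^{−qT}·N(−d₁) = 18.242361 − 15.087476 = 3.154884

exchange price = 32.669662
Δ1 = 0.638832
Δ2 = -0.209785
price(RST put K=67.84) = 3.154884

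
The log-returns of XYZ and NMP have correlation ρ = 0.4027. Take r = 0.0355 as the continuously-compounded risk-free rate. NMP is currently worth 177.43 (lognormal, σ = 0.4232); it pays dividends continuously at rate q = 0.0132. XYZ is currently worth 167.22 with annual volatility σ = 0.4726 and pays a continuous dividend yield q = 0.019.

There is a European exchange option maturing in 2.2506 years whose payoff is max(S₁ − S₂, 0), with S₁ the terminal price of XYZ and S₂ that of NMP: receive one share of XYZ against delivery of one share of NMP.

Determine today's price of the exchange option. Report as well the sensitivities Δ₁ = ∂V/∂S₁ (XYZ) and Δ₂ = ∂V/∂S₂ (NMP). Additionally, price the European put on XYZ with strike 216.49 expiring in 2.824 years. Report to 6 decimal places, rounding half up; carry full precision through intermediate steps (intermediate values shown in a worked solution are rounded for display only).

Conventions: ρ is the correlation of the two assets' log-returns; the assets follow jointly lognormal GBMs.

exchange price = 42.004000
Δ1 = 0.581180
Δ2 = -0.311001
price(XYZ put K=216.49) = 75.190401

σ_eff = √(σ₁² + σ₂² − 2ρσ₁σ₂) = √(0.4726² + 0.4232² − 2·0.4027·0.4726·0.4232) = 0.491290
d₁ = (ln(S₁/S₂) + (q₂ − q₁ + σ_eff²/2)T) / (σ_eff√T) = (ln(167.22/177.43) + (0.0132 − 0.019 + 0.120683)·2.2506) / 0.737033 = 0.270394
d₂ = d₁ − σ_eff√T = 0.270394 − 0.737033 = -0.466639
N(d₁) = 0.606571,  N(d₂) = 0.320379
V = S₁·e^{−q₁T}·N(d₁) − S₂·e^{−q₂T}·N(d₂) = 97.184979 − 55.180979 = 42.004000
Δ₁ = e^{−q₁T}·N(d₁) = 0.581180;  Δ₂ = −e^{−q₂T}·N(d₂) = -0.311001
[vanilla: XYZ put K=216.49]
σ√T = 0.4726·√2.824 = 0.794193
d₁ = (ln(S/K) + (r−q+σ²/2)T) / (σ√T) = (ln(167.22/216.49) + (0.0355−0.019+0.4726²/2)·2.824) / 0.794193 = (-0.258234 + 0.361967) / 0.794193 = 0.130615
d₂ = d₁ − σ√T = 0.130615 − 0.794193 = -0.663578
e^{−rT} = 0.904609
e^{−qT} = 0.947758
N(−d₁) = 0.448040,  N(−d₂) = 0.746520
price = K·e^{−rT}·N(−d₂) − S·e^{−qT}·N(−d₁) = 146.197633 − 71.007232 = 75.190401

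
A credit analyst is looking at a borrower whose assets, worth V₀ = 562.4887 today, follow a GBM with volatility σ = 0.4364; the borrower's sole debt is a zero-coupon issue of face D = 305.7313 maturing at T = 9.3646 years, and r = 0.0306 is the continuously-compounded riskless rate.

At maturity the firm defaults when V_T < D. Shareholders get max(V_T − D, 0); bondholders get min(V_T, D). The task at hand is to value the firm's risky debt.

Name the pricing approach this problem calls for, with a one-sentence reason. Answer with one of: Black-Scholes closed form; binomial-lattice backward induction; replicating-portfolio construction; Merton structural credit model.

Key observation: a levered firm with one bullet debt due at 9.3646 years is the canonical structural-credit setup: equity is a call on the firm's assets struck at the face value.

framework: Merton structural credit model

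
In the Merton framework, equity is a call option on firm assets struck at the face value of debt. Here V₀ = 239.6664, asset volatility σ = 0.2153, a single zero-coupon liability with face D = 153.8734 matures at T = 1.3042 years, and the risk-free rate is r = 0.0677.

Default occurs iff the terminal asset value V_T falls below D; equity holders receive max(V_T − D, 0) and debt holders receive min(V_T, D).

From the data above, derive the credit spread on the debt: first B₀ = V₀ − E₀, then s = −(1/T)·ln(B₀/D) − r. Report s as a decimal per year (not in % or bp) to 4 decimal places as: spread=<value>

Work the structural quantities from V₀ = 239.6664 against face 153.8734:
d₁ = [ln(V₀/D) + (r + σ²/2)T] / (σ√T)
   = [ln(239.6664/153.8734) + (0.0677 + 0.5·0.2153²)·1.3042] / (0.2153·√1.3042)
   = [0.443118 + 0.118522] / 0.245876 = 2.284239
d₂ = d₁ − σ√T = 2.284239 − 0.245876 = 2.038363
N(d₁) = 0.988821,  N(d₂) = 0.979243,  e^(−rT) = 0.915491
E₀ = V₀·N(d₁) − D·e^(−rT)·N(d₂)
   = 239.6664·0.988821 − 153.8734·0.915491·0.979243 = 99.041469
B₀ = V₀ − E₀ = 239.6664 − 99.041469 = 140.624931
spread = −(1/T)·ln(B₀/D) − r = −(1/1.3042)·ln(140.624931/153.8734) − 0.0677 = 0.00133382

spread=0.0013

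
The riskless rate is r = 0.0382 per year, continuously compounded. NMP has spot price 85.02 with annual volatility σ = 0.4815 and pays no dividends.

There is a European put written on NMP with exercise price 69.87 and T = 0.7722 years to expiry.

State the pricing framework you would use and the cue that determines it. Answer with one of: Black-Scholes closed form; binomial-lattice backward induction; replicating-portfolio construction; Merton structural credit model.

Key observation: a European claim on NMP (strike 69.87) — a lognormal (GBM) underlying with constant rate and volatility — has an exact closed-form value; no lattice or capital structure is involved.

framework: Black-Scholes closed form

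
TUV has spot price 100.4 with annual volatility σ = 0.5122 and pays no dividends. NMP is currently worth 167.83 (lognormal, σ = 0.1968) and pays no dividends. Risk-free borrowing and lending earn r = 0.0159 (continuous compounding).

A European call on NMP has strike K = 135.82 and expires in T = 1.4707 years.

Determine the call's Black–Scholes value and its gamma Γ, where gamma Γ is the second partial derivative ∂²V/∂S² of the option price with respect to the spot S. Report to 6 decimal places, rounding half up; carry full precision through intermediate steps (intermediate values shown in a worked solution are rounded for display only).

price = 38.190360
Γ = 0.005415

σ√T = 0.1968·√1.4707 = 0.238664
d₁ = (ln(S/K) + (r+σ²/2)T) / (σ√T) = (ln(167.83/135.82) + (0.0159+0.1968²/2)·1.4707) / 0.238664 = (0.211621 + 0.051864) / 0.238664 = 1.104001
d₂ = d₁ − σ√T = 1.104001 − 0.238664 = 0.865337
e^{−rT} = 0.976887
N(d₁) = 0.865204,  N(d₂) = 0.806573
Call price V = S·N(d₁) − K·e^{−rT}·N(d₂) = 145.207138 − 107.016777 = 38.190360
φ(d₁) = (1/√(2π))·e^{−d₁²/2} = 0.216894
Γ = φ(d₁) / (S·σ·√T) = 0.005415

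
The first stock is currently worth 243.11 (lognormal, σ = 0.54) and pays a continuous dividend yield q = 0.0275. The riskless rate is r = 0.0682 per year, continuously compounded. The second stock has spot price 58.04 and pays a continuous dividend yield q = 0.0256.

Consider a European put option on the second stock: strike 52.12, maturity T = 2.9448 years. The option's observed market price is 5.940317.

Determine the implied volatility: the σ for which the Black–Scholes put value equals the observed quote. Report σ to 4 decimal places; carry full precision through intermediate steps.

At σ = 0.3270 the Black–Scholes value reproduces the quote:
σ√T = 0.327·√2.9448 = 0.561146
d₁ = (ln(S/K) + (r−q+σ²/2)T) / (σ√T) = (ln(58.04/52.12) + (0.0682−0.0256+0.327²/2)·2.9448) / 0.561146 = (0.107584 + 0.282891) / 0.561146 = 0.695852
d₂ = d₁ − σ√T = 0.695852 − 0.561146 = 0.134706
e^{−rT} = 0.818047
e^{−qT} = 0.927385
N(−d₁) = 0.243261,  N(−d₂) = 0.446422
V = K·e^{−rT}·N(−d₂) − S·e^{−qT}·N(−d₁) = 19.033924 − 13.093607 = 5.940317 (equal to the quote); since ∂V/∂σ > 0 for all σ, the implied volatility is unique

sigma = 0.3270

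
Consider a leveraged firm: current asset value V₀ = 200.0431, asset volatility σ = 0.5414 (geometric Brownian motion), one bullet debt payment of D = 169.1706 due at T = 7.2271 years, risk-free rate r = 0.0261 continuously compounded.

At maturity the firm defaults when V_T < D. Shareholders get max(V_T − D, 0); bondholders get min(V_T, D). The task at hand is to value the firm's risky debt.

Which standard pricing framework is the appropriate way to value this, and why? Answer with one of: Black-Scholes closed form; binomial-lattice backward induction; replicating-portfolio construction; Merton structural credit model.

framework: Merton structural credit model

Key observation: with the firm-asset dynamics (V₀ = 200.0431) and a single zero-coupon liability of face 169.1706 given, debt value, spread, and default probability all derive from the option view of the balance sheet.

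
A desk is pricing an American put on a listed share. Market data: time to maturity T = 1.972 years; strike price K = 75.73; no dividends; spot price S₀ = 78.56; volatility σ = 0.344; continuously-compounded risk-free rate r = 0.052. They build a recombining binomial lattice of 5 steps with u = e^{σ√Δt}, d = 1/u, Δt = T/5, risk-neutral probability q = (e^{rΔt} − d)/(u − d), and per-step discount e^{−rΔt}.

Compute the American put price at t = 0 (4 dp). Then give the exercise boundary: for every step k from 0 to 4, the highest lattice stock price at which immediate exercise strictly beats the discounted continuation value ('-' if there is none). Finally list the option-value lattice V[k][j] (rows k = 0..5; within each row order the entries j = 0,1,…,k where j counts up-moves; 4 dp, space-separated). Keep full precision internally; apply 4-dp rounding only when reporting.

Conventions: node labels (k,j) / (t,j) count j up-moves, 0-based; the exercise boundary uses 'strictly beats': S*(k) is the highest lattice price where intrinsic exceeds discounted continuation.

params: Δt=0.39440 u=1.24115 d=0.80571 q=0.49379 e^(-rΔt)=0.97970
t_5 payoffs: 49.0562 34.6405 12.4337 0.0000 0.0000 0.0000
t_4: node(4,0) S=33.1061 payoff=42.6239 vs cont=41.0866 → 42.6239 [stop]  node(4,1) S=50.9982 payoff=24.7318 vs cont=23.1945 → 24.7318 [stop]  node(4,2) S=78.5600 payoff=0.0000 vs cont=6.1664 → 6.1664 [wait]  node(4,3) S=121.0175 payoff=0.0000 vs cont=0.0000 → 0.0000 [wait]  node(4,4) S=186.4211 payoff=0.0000 vs cont=0.0000 → 0.0000 [wait]  ⇒ S*(4)=50.9982
t_3: node(3,0) S=41.0895 payoff=34.6405 vs cont=33.1031 → 34.6405 [stop]  node(3,1) S=63.2963 payoff=12.4337 vs cont=15.2485 → 15.2485 [wait]  node(3,2) S=97.5046 payoff=0.0000 vs cont=3.0581 → 3.0581 [wait]  node(3,3) S=150.2006 payoff=0.0000 vs cont=0.0000 → 0.0000 [wait]  ⇒ S*(3)=41.0895
t_2: node(2,0) S=50.9982 payoff=24.7318 vs cont=24.5562 → 24.7318 [stop]  node(2,1) S=78.5600 payoff=0.0000 vs cont=9.0417 → 9.0417 [wait]  node(2,2) S=121.0175 payoff=0.0000 vs cont=1.5167 → 1.5167 [wait]  ⇒ S*(2)=50.9982
t_1: node(1,0) S=63.2963 payoff=12.4337 vs cont=16.6395 → 16.6395 [wait]  node(1,1) S=97.5046 payoff=0.0000 vs cont=5.2178 → 5.2178 [wait]  ⇒ S*(1)=-
t_0: node(0,0) S=78.5600 payoff=0.0000 vs cont=10.7764 → 10.7764 [wait]  ⇒ S*(0)=-

price = 10.7764
boundary = - - 50.9982 41.0895 50.9982
tree:
10.7764
16.6395 5.2178
24.7318 9.0417 1.5167
34.6405 15.2485 3.0581 0.0000
42.6239 24.7318 6.1664 0.0000 0.0000
49.0562 34.6405 12.4337 0.0000 0.0000 0.0000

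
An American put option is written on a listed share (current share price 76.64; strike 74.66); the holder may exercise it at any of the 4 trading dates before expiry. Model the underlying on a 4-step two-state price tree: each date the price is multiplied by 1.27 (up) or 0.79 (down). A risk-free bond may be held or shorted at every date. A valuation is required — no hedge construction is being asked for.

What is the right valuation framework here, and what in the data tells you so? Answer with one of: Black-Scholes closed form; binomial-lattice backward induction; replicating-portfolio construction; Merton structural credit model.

framework: binomial-lattice backward induction

Key observation: the defining feature is the embedded early-exercise option across 4 discrete dates on the spot-76.64 tree; pricing the strike-74.66 put means working backward with an exercise test at every node.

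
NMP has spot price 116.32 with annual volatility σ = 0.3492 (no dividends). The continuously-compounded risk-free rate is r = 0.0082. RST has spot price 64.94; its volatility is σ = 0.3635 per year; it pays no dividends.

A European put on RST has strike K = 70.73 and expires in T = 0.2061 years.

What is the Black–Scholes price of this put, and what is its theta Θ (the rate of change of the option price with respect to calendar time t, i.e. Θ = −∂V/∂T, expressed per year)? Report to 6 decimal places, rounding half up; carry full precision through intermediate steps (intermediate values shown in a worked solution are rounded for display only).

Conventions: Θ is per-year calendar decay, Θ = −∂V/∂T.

σ√T = 0.3635·√0.2061 = 0.165023
d₁ = (ln(S/K) + (r+σ²/2)T) / (σ√T) = (ln(64.94/70.73) + (0.0082+0.3635²/2)·0.2061) / 0.165023 = (-0.085406 + 0.015306) / 0.165023 = -0.424789
d₂ = d₁ − σ√T = -0.424789 − 0.165023 = -0.589812
e^{−rT} = 0.998311
N(−d₁) = 0.664505,  N(−d₂) = 0.722342
Put price V = K·e^{−rT}·N(−d₂) − S·N(−d₁) = 51.004945 − 43.152940 = 7.852005
φ(d₁) = (1/√(2π))·e^{−d₁²/2} = 0.364525
Θ = −S·φ(d₁)·σ/(2√T) + r·K·e^{−rT}·N(−d₂) = −9.477078 + 0.418241 = -9.058838

price = 7.852005
Θ = -9.058838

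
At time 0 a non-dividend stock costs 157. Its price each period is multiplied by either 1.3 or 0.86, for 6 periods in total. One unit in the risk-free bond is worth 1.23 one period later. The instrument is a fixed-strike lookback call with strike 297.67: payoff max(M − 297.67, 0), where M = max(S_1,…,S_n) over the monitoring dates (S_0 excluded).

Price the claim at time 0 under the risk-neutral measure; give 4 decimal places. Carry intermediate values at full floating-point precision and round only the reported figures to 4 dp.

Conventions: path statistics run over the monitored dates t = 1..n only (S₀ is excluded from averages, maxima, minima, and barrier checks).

price = 75.3250

Set p* = 0.8409 (from d < R < u); the path-dependent value is the discounted p*-expectation over all price paths.
Enumerate all 2^6 = 64 price paths (U = up ×1.3, D = down ×0.86); each path with k up-moves has probability p*^k·(1−p*)^(6−k).
DDDDDD: M=135.0200, payoff=0.0000, prob=0.000016
UDDDDD: M=204.1000, payoff=0.0000, prob=0.000086
DUDDDD: M=175.5260, payoff=0.0000, prob=0.000086
UUDDDD: M=265.3300, payoff=0.0000, prob=0.000453
DDUDDD: M=150.9524, payoff=0.0000, prob=0.000086
UDUDDD: M=228.1838, payoff=0.0000, prob=0.000453
DUUDDD: M=228.1838, payoff=0.0000, prob=0.000453
UUUDDD: M=344.9290, payoff=47.2590, prob=0.002394
DDDUDD: M=135.0200, payoff=0.0000, prob=0.000086
UDDUDD: M=204.1000, payoff=0.0000, prob=0.000453
DUDUDD: M=196.2381, payoff=0.0000, prob=0.000453
UUDUDD: M=296.6389, payoff=0.0000, prob=0.002394
DDUUDD: M=196.2381, payoff=0.0000, prob=0.000453
UDUUDD: M=296.6389, payoff=0.0000, prob=0.002394
DUUUDD: M=296.6389, payoff=0.0000, prob=0.002394
UUUUDD: M=448.4077, payoff=150.7377, prob=0.012656
DDDDUD: M=135.0200, payoff=0.0000, prob=0.000086
UDDDUD: M=204.1000, payoff=0.0000, prob=0.000453
DUDDUD: M=175.5260, payoff=0.0000, prob=0.000453
UUDDUD: M=265.3300, payoff=0.0000, prob=0.002394
DDUDUD: M=168.7647, payoff=0.0000, prob=0.000453
UDUDUD: M=255.1095, payoff=0.0000, prob=0.002394
DUUDUD: M=255.1095, payoff=0.0000, prob=0.002394
UUUDUD: M=385.6306, payoff=87.9606, prob=0.012656
DDDUUD: M=168.7647, payoff=0.0000, prob=0.000453
UDDUUD: M=255.1095, payoff=0.0000, prob=0.002394
DUDUUD: M=255.1095, payoff=0.0000, prob=0.002394
UUDUUD: M=385.6306, payoff=87.9606, prob=0.012656
DDUUUD: M=255.1095, payoff=0.0000, prob=0.002394
UDUUUD: M=385.6306, payoff=87.9606, prob=0.012656
DUUUUD: M=385.6306, payoff=87.9606, prob=0.012656
UUUUUD: M=582.9300, payoff=285.2600, prob=0.066895
DDDDDU: M=135.0200, payoff=0.0000, prob=0.000086
UDDDDU: M=204.1000, payoff=0.0000, prob=0.000453
DUDDDU: M=175.5260, payoff=0.0000, prob=0.000453
UUDDDU: M=265.3300, payoff=0.0000, prob=0.002394
DDUDDU: M=150.9524, payoff=0.0000, prob=0.000453
UDUDDU: M=228.1838, payoff=0.0000, prob=0.002394
DUUDDU: M=228.1838, payoff=0.0000, prob=0.002394
UUUDDU: M=344.9290, payoff=47.2590, prob=0.012656
DDDUDU: M=145.1377, payoff=0.0000, prob=0.000453
UDDUDU: M=219.3942, payoff=0.0000, prob=0.002394
DUDUDU: M=219.3942, payoff=0.0000, prob=0.002394
UUDUDU: M=331.6423, payoff=33.9723, prob=0.012656
DDUUDU: M=219.3942, payoff=0.0000, prob=0.002394
UDUUDU: M=331.6423, payoff=33.9723, prob=0.012656
DUUUDU: M=331.6423, payoff=33.9723, prob=0.012656
UUUUDU: M=501.3198, payoff=203.6498, prob=0.066895
DDDDUU: M=145.1377, payoff=0.0000, prob=0.000453
UDDDUU: M=219.3942, payoff=0.0000, prob=0.002394
DUDDUU: M=219.3942, payoff=0.0000, prob=0.002394
UUDDUU: M=331.6423, payoff=33.9723, prob=0.012656
DDUDUU: M=219.3942, payoff=0.0000, prob=0.002394
UDUDUU: M=331.6423, payoff=33.9723, prob=0.012656
DUUDUU: M=331.6423, payoff=33.9723, prob=0.012656
UUUDUU: M=501.3198, payoff=203.6498, prob=0.066895
DDDUUU: M=219.3942, payoff=0.0000, prob=0.002394
UDDUUU: M=331.6423, payoff=33.9723, prob=0.012656
DUDUUU: M=331.6423, payoff=33.9723, prob=0.012656
UUDUUU: M=501.3198, payoff=203.6498, prob=0.066895
DDUUUU: M=331.6423, payoff=33.9723, prob=0.012656
UDUUUU: M=501.3198, payoff=203.6498, prob=0.066895
DUUUUU: M=501.3198, payoff=203.6498, prob=0.066895
UUUUUU: M=757.8090, payoff=460.1390, prob=0.353585
Price = Σ prob·payoff / R^6 = 260.837312 / 3.462826 = 75.3250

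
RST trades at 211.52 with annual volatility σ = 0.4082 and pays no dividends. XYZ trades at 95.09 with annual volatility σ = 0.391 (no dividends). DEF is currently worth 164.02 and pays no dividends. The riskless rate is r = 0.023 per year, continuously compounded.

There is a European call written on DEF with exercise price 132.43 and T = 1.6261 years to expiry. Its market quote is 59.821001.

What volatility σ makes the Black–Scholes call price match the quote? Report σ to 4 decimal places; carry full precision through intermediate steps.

sigma = 0.5377

At σ = 0.5377 the Black–Scholes value reproduces the quote:
σ√T = 0.5377·√1.6261 = 0.685668
d₁ = (ln(S/K) + (r+σ²/2)T) / (σ√T) = (ln(164.02/132.43) + (0.023+0.5377²/2)·1.6261) / 0.685668 = (0.213934 + 0.272470) / 0.685668 = 0.709388
d₂ = d₁ − σ√T = 0.709388 − 0.685668 = 0.023721
e^{−rT} = 0.963290
N(d₁) = 0.760958,  N(d₂) = 0.509462
V = S·N(d₁) − K·e^{−rT}·N(d₂) = 124.812363 − 64.991361 = 59.821001 (the quoted price), and the Black–Scholes price is strictly increasing in σ, so σ is unique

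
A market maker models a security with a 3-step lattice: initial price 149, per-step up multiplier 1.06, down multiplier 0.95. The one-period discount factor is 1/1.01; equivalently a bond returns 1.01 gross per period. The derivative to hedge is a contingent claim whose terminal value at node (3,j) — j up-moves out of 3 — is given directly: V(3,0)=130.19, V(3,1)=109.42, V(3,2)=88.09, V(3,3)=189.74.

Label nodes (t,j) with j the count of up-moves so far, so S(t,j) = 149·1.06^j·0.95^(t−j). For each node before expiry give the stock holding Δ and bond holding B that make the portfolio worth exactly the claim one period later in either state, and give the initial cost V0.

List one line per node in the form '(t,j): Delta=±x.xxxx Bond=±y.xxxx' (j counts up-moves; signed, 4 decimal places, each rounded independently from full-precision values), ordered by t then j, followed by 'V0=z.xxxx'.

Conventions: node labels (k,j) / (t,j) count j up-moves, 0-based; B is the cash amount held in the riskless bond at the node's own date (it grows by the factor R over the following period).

Since d<R<u, set p* = (R−d)/(u−d) = 0.5455; price each node as the discounted p*-expectation of its children.
Payoffs at expiry: V(3,0)=130.1900, V(3,1)=109.4200, V(3,2)=88.0900, V(3,3)=189.7400
  t=2,j=0: stock 134.4725 → up 142.5409 (V=109.4200), down 127.7489 (V=130.1900). Price 117.6841; hedge Δ=-1.4041, bond B=306.5023.
  t=2,j=1: stock 150.0430 → up 159.0456 (V=88.0900), down 142.5408 (V=109.4200). Price 96.8173; hedge Δ=-1.2924, bond B=290.7264.
  t=2,j=2: stock 167.4164 → up 177.4614 (V=189.7400), down 159.0456 (V=88.0900). Price 142.1143; hedge Δ=5.5197, bond B=-781.9766.
  t=1,j=0: stock 141.5500 → up 150.0430 (V=96.8173), down 134.4725 (V=117.6841). Price 105.2497; hedge Δ=-1.3401, bond B=294.9477.
  t=1,j=1: stock 157.9400 → up 167.4164 (V=142.1143), down 150.0430 (V=96.8173). Price 120.3215; hedge Δ=2.6073, bond B=-291.4696.
  t=0,j=0: stock 149.0000 → up 157.9400 (V=120.3215), down 141.5500 (V=105.2497). Price 112.3472; hedge Δ=0.9196, bond B=-24.6696.
Sanity check at the root: Δ(0,0)·S0 + B(0,0) reproduces V0 = 112.3472.

(0,0): Delta=0.9196 Bond=-24.6696
(1,0): Delta=-1.3401 Bond=294.9477
(1,1): Delta=2.6073 Bond=-291.4696
(2,0): Delta=-1.4041 Bond=306.5023
(2,1): Delta=-1.2924 Bond=290.7264
(2,2): Delta=5.5197 Bond=-781.9766
V0=112.3472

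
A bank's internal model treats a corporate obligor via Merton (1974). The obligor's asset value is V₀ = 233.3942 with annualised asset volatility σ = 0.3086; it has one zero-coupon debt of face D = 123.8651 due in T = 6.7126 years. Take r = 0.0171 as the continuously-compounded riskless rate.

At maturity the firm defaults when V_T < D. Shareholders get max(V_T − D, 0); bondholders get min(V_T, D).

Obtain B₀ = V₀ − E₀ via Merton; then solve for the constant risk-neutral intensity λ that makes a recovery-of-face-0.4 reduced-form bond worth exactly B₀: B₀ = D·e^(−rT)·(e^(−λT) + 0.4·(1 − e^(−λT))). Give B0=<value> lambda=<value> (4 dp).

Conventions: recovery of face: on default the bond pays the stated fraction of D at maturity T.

Work the structural quantities from V₀ = 233.3942 against face 123.8651:
d₁ = [ln(V₀/D) + (r + σ²/2)T] / (σ√T)
   = [ln(233.3942/123.8651) + (0.0171 + 0.5·0.3086²)·6.7126] / (0.3086·√6.7126)
   = [0.633536 + 0.434419] / 0.799542 = 1.335708
d₂ = d₁ − σ√T = 1.335708 − 0.799542 = 0.536166
N(d₁) = 0.909178,  N(d₂) = 0.704078,  e^(−rT) = 0.891557
E₀ = V₀·N(d₁) − D·e^(−rT)·N(d₂)
   = 233.3942·0.909178 − 123.8651·0.891557·0.704078 = 134.443441
B₀ = V₀ − E₀ = 233.3942 − 134.443441 = 98.950759
e^(−λT) = (B₀·e^(rT)/D − 0.4)/(1 − 0.4) = (98.9508·1.121633/123.8651 − 0.4)/0.6 = 0.82671149
λ = −ln(0.82671149)/6.7126 = 0.028350

B0=98.9508 lambda=0.0283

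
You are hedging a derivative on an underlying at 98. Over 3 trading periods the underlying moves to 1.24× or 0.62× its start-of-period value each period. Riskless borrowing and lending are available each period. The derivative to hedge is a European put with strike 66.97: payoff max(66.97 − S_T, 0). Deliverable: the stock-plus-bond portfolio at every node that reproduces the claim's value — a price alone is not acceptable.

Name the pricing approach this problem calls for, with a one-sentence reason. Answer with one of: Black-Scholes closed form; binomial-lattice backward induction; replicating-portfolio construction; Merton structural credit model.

framework: replicating-portfolio construction

Key observation: since the answer must list Δ and B at each node of the 1.24/0.62 lattice on 98, the replicating-portfolio method — solving the two-state system at every node — is the one that applies.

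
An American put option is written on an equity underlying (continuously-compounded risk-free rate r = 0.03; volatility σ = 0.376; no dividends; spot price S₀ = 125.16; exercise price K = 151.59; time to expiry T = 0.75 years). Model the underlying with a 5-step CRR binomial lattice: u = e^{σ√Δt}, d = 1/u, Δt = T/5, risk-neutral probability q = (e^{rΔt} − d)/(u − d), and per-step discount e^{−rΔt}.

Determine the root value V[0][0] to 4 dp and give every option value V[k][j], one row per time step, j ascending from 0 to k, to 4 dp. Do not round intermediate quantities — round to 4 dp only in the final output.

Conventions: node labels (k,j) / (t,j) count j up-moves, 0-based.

price = 32.3871
tree:
32.3871
44.3379 19.6980
58.0542 29.8417 8.8543
70.7299 43.3914 15.3901 1.8313
81.6879 58.0542 26.4300 3.5313 0.0000
91.1608 70.7299 43.3914 6.8097 0.0000 0.0000

params: Δt=0.15000 u=1.15676 d=0.86448 q=0.47909 e^(-rΔt)=0.99551
t_5 payoffs: 91.1608 70.7299 43.3914 6.8097 0.0000 0.0000
k=4: node(4,0) S=69.9021 payoff=81.6879 vs cont=81.0072 → 81.6879 [stop]  node(4,1) S=93.5358 payoff=58.0542 vs cont=57.3735 → 58.0542 [stop]  node(4,2) S=125.1600 payoff=26.4300 vs cont=25.7494 → 26.4300 [stop]  node(4,3) S=167.4762 payoff=0.0000 vs cont=3.5313 → 3.5313 [wait]  node(4,4) S=224.0994 payoff=0.0000 vs cont=0.0000 → 0.0000 [wait]
k=3: node(3,0) S=80.8601 payoff=70.7299 vs cont=70.0493 → 70.7299 [stop]  node(3,1) S=108.1986 payoff=43.3914 vs cont=42.7107 → 43.3914 [stop]  node(3,2) S=144.7803 payoff=6.8097 vs cont=15.3901 → 15.3901 [wait]  node(3,3) S=193.7300 payoff=0.0000 vs cont=1.8313 → 1.8313 [wait]
k=2: node(2,0) S=93.5358 payoff=58.0542 vs cont=57.3735 → 58.0542 [stop]  node(2,1) S=125.1600 payoff=26.4300 vs cont=29.8417 → 29.8417 [wait]  node(2,2) S=167.4762 payoff=0.0000 vs cont=8.8543 → 8.8543 [wait]
k=1: node(1,0) S=108.1986 payoff=43.3914 vs cont=44.3379 → 44.3379 [wait]  node(1,1) S=144.7803 payoff=6.8097 vs cont=19.6980 → 19.6980 [wait]
k=0: node(0,0) S=125.1600 payoff=26.4300 vs cont=32.3871 → 32.3871 [wait]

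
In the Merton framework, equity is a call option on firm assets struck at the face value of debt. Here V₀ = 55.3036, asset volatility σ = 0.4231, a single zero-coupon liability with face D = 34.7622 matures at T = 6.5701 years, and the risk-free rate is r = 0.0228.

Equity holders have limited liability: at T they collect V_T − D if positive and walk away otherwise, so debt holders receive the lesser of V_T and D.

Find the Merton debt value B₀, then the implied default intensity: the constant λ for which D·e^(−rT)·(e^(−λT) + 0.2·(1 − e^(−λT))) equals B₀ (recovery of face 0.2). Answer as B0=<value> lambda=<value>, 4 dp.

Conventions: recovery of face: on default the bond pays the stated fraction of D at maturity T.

Apply the equity-as-call identities (strike 34.7622, horizon 6.5701 years):
d₁ = [ln(V₀/D) + (r + σ²/2)T] / (σ√T)
   = [ln(55.3036/34.7622) + (0.0228 + 0.5·0.4231²)·6.5701] / (0.4231·√6.5701)
   = [0.464307 + 0.737867] / 1.084499 = 1.108507
d₂ = d₁ − σ√T = 1.108507 − 1.084499 = 0.024008
N(d₁) = 0.866179,  N(d₂) = 0.509577,  e^(−rT) = 0.860882
E₀ = V₀·N(d₁) − D·e^(−rT)·N(d₂)
   = 55.3036·0.866179 − 34.7622·0.860882·0.509577 = 32.653119
B₀ = V₀ − E₀ = 55.3036 − 32.653119 = 22.650481
e^(−λT) = (B₀·e^(rT)/D − 0.2)/(1 − 0.2) = (22.6505·1.161600/34.7622 − 0.2)/0.8 = 0.69610017
λ = −ln(0.69610017)/6.5701 = 0.055138

B0=22.6505 lambda=0.0551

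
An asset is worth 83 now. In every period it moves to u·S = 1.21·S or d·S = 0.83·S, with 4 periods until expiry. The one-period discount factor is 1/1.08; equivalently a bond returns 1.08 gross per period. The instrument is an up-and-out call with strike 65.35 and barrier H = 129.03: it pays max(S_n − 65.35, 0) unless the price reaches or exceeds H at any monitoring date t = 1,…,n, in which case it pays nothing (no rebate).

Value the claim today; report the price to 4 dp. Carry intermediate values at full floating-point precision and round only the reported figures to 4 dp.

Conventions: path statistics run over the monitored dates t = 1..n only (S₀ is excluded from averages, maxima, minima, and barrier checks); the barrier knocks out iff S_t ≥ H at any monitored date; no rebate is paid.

Set p* = 0.6579 (from d < R < u); the path-dependent value is the discounted p*-expectation over all price paths.
Enumerate all 2^4 = 16 price paths (U = up ×1.21, D = down ×0.83); each path with k up-moves has probability p*^k·(1−p*)^(4−k).
DDDD: M=68.8900, payoff=0.0000, prob=0.013697
UDDD: M=100.4300, payoff=0.0000, prob=0.026341
DUDD: M=83.3569, payoff=0.0000, prob=0.026341
UUDD: M=121.5203, payoff=18.3653, prob=0.050656
DDUD: M=69.1862, payoff=0.0000, prob=0.026341
UDUD: M=100.8618, payoff=18.3653, prob=0.050656
DUUD: M=100.8618, payoff=18.3653, prob=0.050656
UUUD: M=147.0396, payoff=0.0000, prob=0.097416
DDDU: M=68.8900, payoff=0.0000, prob=0.026341
UDDU: M=100.4300, payoff=18.3653, prob=0.050656
DUDU: M=83.7153, payoff=18.3653, prob=0.050656
UUDU: M=122.0428, payoff=56.6928, prob=0.097416
DDUU: M=83.7153, payoff=18.3653, prob=0.050656
UDUU: M=122.0428, payoff=56.6928, prob=0.097416
DUUU: M=122.0428, payoff=56.6928, prob=0.097416
UUUU: M=177.9179, payoff=0.0000, prob=0.187338
Price = Σ prob·payoff / R^4 = 22.150224 / 1.360489 = 16.2811

price = 16.2811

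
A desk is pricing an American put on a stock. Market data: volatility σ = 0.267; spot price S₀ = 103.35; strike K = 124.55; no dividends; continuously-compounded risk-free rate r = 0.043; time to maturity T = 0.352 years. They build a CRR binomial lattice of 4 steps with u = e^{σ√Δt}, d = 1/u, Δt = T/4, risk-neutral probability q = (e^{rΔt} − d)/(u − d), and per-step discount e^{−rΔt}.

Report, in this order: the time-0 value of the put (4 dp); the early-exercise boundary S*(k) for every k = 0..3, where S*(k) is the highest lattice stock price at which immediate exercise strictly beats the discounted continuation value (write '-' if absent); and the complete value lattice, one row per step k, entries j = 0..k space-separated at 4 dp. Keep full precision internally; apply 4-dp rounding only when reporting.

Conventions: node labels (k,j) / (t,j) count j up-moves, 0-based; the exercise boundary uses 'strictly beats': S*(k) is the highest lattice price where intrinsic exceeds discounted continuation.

price = 21.4172
boundary = - 95.4800 103.3500 111.8687
tree:
21.4172
29.0700 14.0504
36.3408 21.2000 7.1232
43.0579 29.0700 12.6813 1.7094
49.2635 36.3408 21.2000 3.4603 0.0000

Δt=0.08800, u=1.08243, d=0.92385, q=0.50412, disc=e^(-rΔt)=0.99622
k=4 terminal: V=max(K-S,0) → 49.2635 36.3408 21.2000 3.4603 0.0000
k=3: j=0 S=81.4921 intr=43.0579 cont=42.5875 V=43.0579[EX]; j=1 S=95.4800 intr=29.0700 cont=28.5996 V=29.0700[EX]; j=2 S=111.8687 intr=12.6813 cont=12.2108 V=12.6813[EX]; j=3 S=131.0706 intr=0.0000 cont=1.7094 V=1.7094[hold]  S*(3)=111.8687
k=2: j=0 S=88.2092 intr=36.3408 cont=35.8704 V=36.3408[EX]; j=1 S=103.3500 intr=21.2000 cont=20.7296 V=21.2000[EX]; j=2 S=121.0897 intr=3.4603 cont=7.1232 V=7.1232[hold]  S*(2)=103.3500
k=1: j=0 S=95.4800 intr=29.0700 cont=28.5996 V=29.0700[EX]; j=1 S=111.8687 intr=12.6813 cont=14.0504 V=14.0504[hold]  S*(1)=95.4800
k=0: j=0 S=103.3500 intr=21.2000 cont=21.4172 V=21.4172[hold]  S*(0)=-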